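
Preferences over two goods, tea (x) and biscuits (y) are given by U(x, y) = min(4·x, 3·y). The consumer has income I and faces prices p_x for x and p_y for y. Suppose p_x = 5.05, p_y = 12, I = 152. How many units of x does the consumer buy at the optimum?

With perfect complements, no substitution: consume in ratio x:y = 3:4.
Budget: p_x·x + p_y·(4/3)·x = I, so (3·p_x + 4·p_y)·x = 3·I.
Demand: x*(p_x,p_y,I) = 3·I/(3·p_x + 4·p_y), y* = 4·I/(3·p_x + 4·p_y).
Here 3·5.05 + 4·12 = 63.15, giving x* = 7.2209.

x* = 7.2209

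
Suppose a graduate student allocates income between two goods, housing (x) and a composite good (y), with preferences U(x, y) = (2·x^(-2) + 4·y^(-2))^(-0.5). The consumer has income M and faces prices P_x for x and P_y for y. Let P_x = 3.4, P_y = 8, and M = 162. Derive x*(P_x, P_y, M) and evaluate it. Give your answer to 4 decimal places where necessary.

MRS = MU_x/MU_y = (1/2)·(y/x)^(3). Set equal to P_x/P_y.
Solve for the ratio: y/x = [2·P_x/P_y]^(1/3).
Substitute y = (y/x)·x into the budget: x* = M/(P_x + P_y·(y/x)).
Numerically y/x = 0.947268, so x* = 162/(3.4 + 8·0.947268) = 14.7566.

x* = 14.7566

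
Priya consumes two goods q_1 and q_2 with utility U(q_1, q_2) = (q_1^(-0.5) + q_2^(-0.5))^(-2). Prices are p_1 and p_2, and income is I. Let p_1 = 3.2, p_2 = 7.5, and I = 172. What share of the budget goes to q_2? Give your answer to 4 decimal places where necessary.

From the CES first-order condition, (q_2/q_1)^(1.5) = p_1/p_2.
Hence q_2/q_1 = (p_1/p_2)^(1/(1.5)), i.e. raised to the 2/3 power.
Substitute q_2 = (q_2/q_1)·q_1 into the budget: q_1* = I/(p_1 + p_2·(q_2/q_1)).
Numerically q_2/q_1 = 0.566751, so q_1* = 172/(3.2 + 7.5·0.566751) = 23.0853 and q_2* = 0.566751·23.0853 = 13.0836.
Expenditure on q_2: 7.5·13.0836 = 98.1271; share = 0.5705.

share on q_2 = 0.5705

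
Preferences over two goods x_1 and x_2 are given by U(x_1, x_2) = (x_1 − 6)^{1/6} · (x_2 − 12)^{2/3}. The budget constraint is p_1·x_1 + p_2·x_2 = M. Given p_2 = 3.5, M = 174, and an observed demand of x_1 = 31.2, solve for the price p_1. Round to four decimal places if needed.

p_1 = 1

MRS = (1/4)·(x_2−12)/(x_1−6). Tangency with p_1/p_2 gives x_2−12 = 4·(p_1/p_2)·(x_1−6).
After buying the subsistence bundle (6, 12), a share 0.2 of the remaining income goes to x_1: x_1* = 6 + 0.2·(M − 6p_1 − 12p_2)/p_1.
Set x_1* = 31.2 in the demand function and solve for p_1: p_1 = 1.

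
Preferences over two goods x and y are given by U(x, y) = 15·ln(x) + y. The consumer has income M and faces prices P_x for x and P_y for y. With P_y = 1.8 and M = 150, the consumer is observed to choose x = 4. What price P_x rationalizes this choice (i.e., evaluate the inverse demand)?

Set MRS = P_x/P_y: (15/x)/1 = P_x/P_y.
So x*(P_x,P_y) = 15·P_y/P_x, independent of income; and y* = (M − 15·P_y)/P_y.
Set x* = 4 in the demand function and solve for P_x: P_x = 6.75.

P_x = 6.75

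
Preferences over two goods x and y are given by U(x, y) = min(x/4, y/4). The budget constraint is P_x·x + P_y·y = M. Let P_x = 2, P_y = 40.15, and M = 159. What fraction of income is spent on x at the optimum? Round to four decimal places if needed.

Leontief preferences: the optimum is at the kink where x/4 = y/4, i.e. y = x.
Budget: P_x·x + P_y·x = M, so (4·P_x + 4·P_y)·x = 4·M.
Demand: x*(P_x,P_y,M) = 4·M/(4·P_x + 4·P_y), y* = 4·M/(4·P_x + 4·P_y).
Here 4·2 + 4·40.15 = 168.6, giving x* = 3.7722 and y* = 3.7722.
Expenditure on x: 2·3.7722 = 7.5445; share = 0.0474.

share on x = 0.0474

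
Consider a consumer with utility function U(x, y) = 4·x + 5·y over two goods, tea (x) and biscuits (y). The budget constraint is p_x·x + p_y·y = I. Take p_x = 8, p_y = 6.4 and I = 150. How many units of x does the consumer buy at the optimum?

Linear utility — the consumer picks whichever good has higher MU/price: 4/8 = 0.5 vs 5/6.4 = 0.7812.
y gives more utility per dollar, so spend all income on y: y* = I/p_y, x* = 0.
Numerically: x* = 0, y* = 23.4375.

x* = 0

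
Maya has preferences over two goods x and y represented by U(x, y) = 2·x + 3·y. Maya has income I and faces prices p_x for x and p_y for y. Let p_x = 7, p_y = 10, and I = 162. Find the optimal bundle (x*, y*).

Perfect substitutes: compare marginal utility per dollar. 2/p_x vs 3/p_y → 0.2857 vs 0.3.
y gives more utility per dollar, so spend all income on y: y* = I/p_y, x* = 0.
Numerically: x* = 0, y* = 16.2.

x* = 0, y* = 16.2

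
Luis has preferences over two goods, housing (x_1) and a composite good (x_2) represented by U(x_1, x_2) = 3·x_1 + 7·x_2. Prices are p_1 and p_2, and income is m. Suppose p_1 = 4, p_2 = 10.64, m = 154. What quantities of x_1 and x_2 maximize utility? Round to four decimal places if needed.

x_1* = 38.5, x_2* = 0

Perfect substitutes: compare marginal utility per dollar. 3/p_1 vs 7/p_2 → 0.75 vs 0.6579.
x_1 gives more utility per dollar, so spend all income on x_1: x_1* = m/p_1, x_2* = 0.
Numerically: x_1* = 38.5, x_2* = 0.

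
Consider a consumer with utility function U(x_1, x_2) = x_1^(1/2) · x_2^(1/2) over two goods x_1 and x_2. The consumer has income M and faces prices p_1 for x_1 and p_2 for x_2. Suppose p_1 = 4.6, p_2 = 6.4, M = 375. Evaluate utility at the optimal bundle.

V = 34.5567

Demand: x_1*(p_1,p_2,M) = 0.5·M/p_1 and x_2* = 0.5·M/p_2.
At p_1=4.6, p_2=6.4, M=375: x_1* = 0.5·375/4.6 = 40.7609, x_2* = 29.2969.
Utility at the optimum: U(40.7609, 29.2969) = 34.5567.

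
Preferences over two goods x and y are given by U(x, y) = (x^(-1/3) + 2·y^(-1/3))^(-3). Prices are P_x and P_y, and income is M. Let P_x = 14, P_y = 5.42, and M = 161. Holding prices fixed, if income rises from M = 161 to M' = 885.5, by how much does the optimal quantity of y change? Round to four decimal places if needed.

MRS = MU_x/MU_y = (1/2)·(y/x)^(4/3). Set equal to P_x/P_y.
Solve for the ratio: y/x = [2·P_x/P_y]^(0.75).
Substitute y = (y/x)·x into the budget: x* = M/(P_x + P_y·(y/x)).
Numerically y/x = 3.426645, so x* = 161/(14 + 5.42·3.426645) = 4.9428 and y* = 3.426645·4.9428 = 16.9373.
At M' = 885.5: y* = 93.1553. Change: 93.1553 − 16.9373 = 76.218.

Δy* = 76.218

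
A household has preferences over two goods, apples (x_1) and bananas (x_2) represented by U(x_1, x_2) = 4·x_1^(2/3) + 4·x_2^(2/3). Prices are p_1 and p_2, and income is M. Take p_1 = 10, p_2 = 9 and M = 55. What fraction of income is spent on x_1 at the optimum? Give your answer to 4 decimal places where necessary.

From the CES first-order condition, (x_2/x_1)^(1/3) = p_1/p_2.
Solve for the ratio: x_2/x_1 = [p_1/p_2]^(3).
Substitute x_2 = (x_2/x_1)·x_1 into the budget: x_1* = M/(p_1 + p_2·(x_2/x_1)).
Numerically x_2/x_1 = 1.371742, so x_1* = 55/(10 + 9·1.371742) = 2.4613 and x_2* = 1.371742·2.4613 = 3.3763.
Expenditure on x_1: 10·2.4613 = 24.6133; share = 0.4475.

share on x_1 = 0.4475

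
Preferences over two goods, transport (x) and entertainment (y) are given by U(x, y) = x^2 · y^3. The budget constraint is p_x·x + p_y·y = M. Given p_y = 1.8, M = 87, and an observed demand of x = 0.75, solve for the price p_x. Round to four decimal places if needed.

MU_x/MU_y = (2·y)/(3·x); tangency sets this equal to p_x/p_y.
Rearranging, p_y·y = (3/2)·p_x·x. Substituting into the budget gives p_x·x·(1 + (3/2)) = M.
Demand: x*(p_x,p_y,M) = 0.4·M/p_x and y* = 0.6·M/p_y.
Set x* = 0.75 in the demand function and solve for p_x: p_x = 46.4.

p_x = 46.4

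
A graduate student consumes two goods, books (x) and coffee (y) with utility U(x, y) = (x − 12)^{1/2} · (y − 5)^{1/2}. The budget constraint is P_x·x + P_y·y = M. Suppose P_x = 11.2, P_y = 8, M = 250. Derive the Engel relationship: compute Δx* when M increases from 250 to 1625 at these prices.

Δx* = 61.3839

MRS = (y−5)/(x−12). Tangency with P_x/P_y gives y−5 = (P_x/P_y)·(x−12).
Substituting into the budget: x* = 12 + 0.5·(M − 12·P_x − 5·P_y)/P_x, and y* = 5 + 0.5·(…)/P_y.
Discretionary income = 250 − 12·11.2 − 5·8 = 75.6; x* = 12 + 0.5·75.6/11.2 = 15.375.
At M' = 1625: x* = 76.7589. Change: 76.7589 − 15.375 = 61.3839.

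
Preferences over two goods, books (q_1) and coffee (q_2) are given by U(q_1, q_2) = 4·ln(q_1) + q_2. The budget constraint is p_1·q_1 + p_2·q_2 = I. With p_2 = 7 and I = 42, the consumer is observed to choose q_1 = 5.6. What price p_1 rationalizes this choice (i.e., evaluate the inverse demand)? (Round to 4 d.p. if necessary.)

Set MRS = p_1/p_2: (4/q_1)/1 = p_1/p_2.
So q_1*(p_1,p_2) = 4·p_2/p_1, independent of income; and q_2* = (I − 4·p_2)/p_2.
Set q_1* = 5.6 in the demand function and solve for p_1: p_1 = 5.

p_1 = 5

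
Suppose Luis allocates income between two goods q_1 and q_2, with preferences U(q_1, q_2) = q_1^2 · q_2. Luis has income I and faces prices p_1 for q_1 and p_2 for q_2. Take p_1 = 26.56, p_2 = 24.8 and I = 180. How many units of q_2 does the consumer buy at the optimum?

Tangency: MRS = 2·q_2/q_1 = p_1/p_2.
Rearranging, p_2·q_2 = (1/2)·p_1·q_1. Substituting into the budget gives p_1·q_1·(1 + (1/2)) = I.
Demand: q_1*(p_1,p_2,I) = 2/3·I/p_1 and q_2* = 1/3·I/p_2.
At p_1=26.56, p_2=24.8, I=180: q_2* = 1/3·180/24.8 = 2.4194.

q_2* = 2.4194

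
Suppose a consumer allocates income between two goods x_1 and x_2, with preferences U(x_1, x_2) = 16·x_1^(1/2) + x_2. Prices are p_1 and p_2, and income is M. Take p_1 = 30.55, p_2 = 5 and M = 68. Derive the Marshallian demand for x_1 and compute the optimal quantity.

x_1* = 1.7143

Utility is quasi-linear in x_2; the FOC for x_1 is 8/√x_1 = p_1/p_2.
Solve: √x_1 = 8·p_2/p_1, so x_1*(p_1,p_2) = (8·p_2/p_1)², and x_2* = (M − p_1·x_1*)/p_2.
Plugging in: x_1* = (8·5/30.55)² = 1.7143.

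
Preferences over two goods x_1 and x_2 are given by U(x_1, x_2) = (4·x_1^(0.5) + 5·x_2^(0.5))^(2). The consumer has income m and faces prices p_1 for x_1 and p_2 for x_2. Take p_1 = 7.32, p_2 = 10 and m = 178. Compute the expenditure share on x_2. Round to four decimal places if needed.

share on x_2 = 0.5335

Numerically x_2/x_1 = 0.837225, so x_1* = 178/(7.32 + 10·0.837225) = 11.3432 and x_2* = 0.837225·11.3432 = 9.4968.
Expenditure on x_2: 10·9.4968 = 94.9679; share = 0.5335.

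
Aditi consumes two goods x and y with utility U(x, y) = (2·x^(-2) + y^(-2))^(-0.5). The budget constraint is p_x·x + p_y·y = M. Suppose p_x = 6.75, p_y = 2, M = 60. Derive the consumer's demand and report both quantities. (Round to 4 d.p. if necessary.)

x* = 6.5709, y* = 7.823

MRS = MU_x/MU_y = 2·(y/x)^(3). Set equal to p_x/p_y.
Hence y/x = ((1/2)·p_x/p_y)^(1/(3)), i.e. raised to the 1/3 power.
Substitute y = (y/x)·x into the budget: x* = M/(p_x + p_y·(y/x)).
Numerically y/x = 1.190551, so x* = 60/(6.75 + 2·1.190551) = 6.5709 and y* = 1.190551·6.5709 = 7.823.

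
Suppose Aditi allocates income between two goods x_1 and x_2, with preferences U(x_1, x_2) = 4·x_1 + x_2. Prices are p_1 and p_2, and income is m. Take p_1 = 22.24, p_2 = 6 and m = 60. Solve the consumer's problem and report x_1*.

x_1 gives more utility per dollar, so spend all income on x_1: x_1* = m/p_1, x_2* = 0.
Numerically: x_1* = 2.6978, x_2* = 0.

x_1* = 2.6978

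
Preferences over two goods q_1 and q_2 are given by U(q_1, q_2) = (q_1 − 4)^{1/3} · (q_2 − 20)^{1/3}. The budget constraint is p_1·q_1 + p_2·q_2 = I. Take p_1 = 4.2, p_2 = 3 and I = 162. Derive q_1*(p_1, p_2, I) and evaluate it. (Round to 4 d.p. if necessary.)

MRS = (q_2−20)/(q_1−4). Tangency with p_1/p_2 gives q_2−20 = (p_1/p_2)·(q_1−4).
Substituting into the budget: q_1* = 4 + 0.5·(I − 4·p_1 − 20·p_2)/p_1, and q_2* = 20 + 0.5·(…)/p_2.
Discretionary income = 162 − 4·4.2 − 20·3 = 85.2; q_1* = 4 + 0.5·85.2/4.2 = 14.1429.

q_1* = 14.1429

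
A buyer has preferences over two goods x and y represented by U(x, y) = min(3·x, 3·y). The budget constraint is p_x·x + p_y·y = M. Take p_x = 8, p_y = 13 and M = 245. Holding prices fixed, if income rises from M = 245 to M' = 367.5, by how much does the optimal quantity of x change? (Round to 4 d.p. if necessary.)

Δx* = 5.8333

Here 3·8 + 3·13 = 63, giving x* = 11.6667.
At M' = 367.5: x* = 17.5. Change: 17.5 − 11.6667 = 5.8333.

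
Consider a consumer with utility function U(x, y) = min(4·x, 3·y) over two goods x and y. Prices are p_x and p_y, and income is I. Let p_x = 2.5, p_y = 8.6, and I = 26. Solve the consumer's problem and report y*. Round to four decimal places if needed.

y* = 2.4821

Leontief preferences: the optimum is at the kink where x/3 = y/4, i.e. y = (4/3)·x.
Budget: p_x·x + p_y·(4/3)·x = I, so (3·p_x + 4·p_y)·x = 3·I.
Demand: x*(p_x,p_y,I) = 3·I/(3·p_x + 4·p_y), y* = 4·I/(3·p_x + 4·p_y).
Here 3·2.5 + 4·8.6 = 41.9, giving y* = 2.4821.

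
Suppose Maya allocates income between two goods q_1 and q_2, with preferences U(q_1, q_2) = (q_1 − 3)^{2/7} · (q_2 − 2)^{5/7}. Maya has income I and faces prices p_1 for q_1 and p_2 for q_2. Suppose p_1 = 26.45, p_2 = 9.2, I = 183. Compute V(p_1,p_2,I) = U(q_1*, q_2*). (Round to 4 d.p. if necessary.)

MRS = (2/5)·(q_2−2)/(q_1−3). Tangency with p_1/p_2 gives q_2−2 = (5/2)·(p_1/p_2)·(q_1−3).
After buying the subsistence bundle (3, 2), a share 2/7 of the remaining income goes to q_1: q_1* = 3 + 2/7·(I − 3p_1 − 2p_2)/p_1.
Discretionary income = 183 − 3·26.45 − 2·9.2 = 85.25; q_1* = 3 + 2/7·85.25/26.45 = 3.9209; q_2* = 2 + 5/7·85.25/9.2 = 8.6188.
Utility at the optimum: U(3.9209, 8.6188) = 3.7674.

V = 3.7674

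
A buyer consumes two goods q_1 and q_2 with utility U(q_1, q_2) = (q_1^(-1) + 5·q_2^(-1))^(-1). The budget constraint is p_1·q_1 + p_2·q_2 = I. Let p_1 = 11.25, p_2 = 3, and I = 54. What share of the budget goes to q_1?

share on q_1 = 0.4641

From the CES first-order condition, (1/5)·(q_2/q_1)^(2) = p_1/p_2.
Solve for the ratio: q_2/q_1 = [5·p_1/p_2]^(0.5).
Substitute q_2 = (q_2/q_1)·q_1 into the budget: q_1* = I/(p_1 + p_2·(q_2/q_1)).
Numerically q_2/q_1 = 4.330127, so q_1* = 54/(11.25 + 3·4.330127) = 2.2277 and q_2* = 4.330127·2.2277 = 9.6462.
Expenditure on q_1: 11.25·2.2277 = 25.0615; share = 0.4641.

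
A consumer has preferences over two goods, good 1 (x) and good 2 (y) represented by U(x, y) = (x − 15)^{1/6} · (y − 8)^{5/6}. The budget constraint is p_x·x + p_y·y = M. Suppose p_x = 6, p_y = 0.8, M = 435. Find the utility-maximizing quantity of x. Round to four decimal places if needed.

Let x' = x−15, y' = y−8. MRS = (1/5)·y'/x' = p_x/p_y.
After buying the subsistence bundle (15, 8), a share 1/6 of the remaining income goes to x: x* = 15 + 1/6·(M − 15p_x − 8p_y)/p_x.
Discretionary income = 435 − 15·6 − 8·0.8 = 338.6; x* = 15 + 1/6·338.6/6 = 24.4056.

x* = 24.4056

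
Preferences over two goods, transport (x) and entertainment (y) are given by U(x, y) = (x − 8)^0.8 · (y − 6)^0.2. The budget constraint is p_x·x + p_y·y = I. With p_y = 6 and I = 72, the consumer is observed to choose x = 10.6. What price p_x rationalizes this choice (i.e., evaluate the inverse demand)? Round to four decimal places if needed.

p_x = 3.2

This is Cobb-Douglas in (x−8, y−6): tangency gives 0.8·p_y·(y−6) = 0.2·p_x·(x−8).
After buying the subsistence bundle (8, 6), a share 0.8 of the remaining income goes to x: x* = 8 + 0.8·(I − 8p_x − 6p_y)/p_x.
Set x* = 10.6 in the demand function and solve for p_x: p_x = 3.2.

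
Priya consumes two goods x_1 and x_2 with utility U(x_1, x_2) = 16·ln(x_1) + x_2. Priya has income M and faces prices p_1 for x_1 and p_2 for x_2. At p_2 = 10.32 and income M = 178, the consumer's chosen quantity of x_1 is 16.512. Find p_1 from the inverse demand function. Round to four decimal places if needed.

p_1 = 10

MU_x_1 = 16/x_1, MU_x_2 = 1. Tangency: 16/x_1 = p_1/p_2.
So x_1*(p_1,p_2) = 16·p_2/p_1, independent of income; and x_2* = (M − 16·p_2)/p_2.
Set x_1* = 16.512 in the demand function and solve for p_1: p_1 = 10.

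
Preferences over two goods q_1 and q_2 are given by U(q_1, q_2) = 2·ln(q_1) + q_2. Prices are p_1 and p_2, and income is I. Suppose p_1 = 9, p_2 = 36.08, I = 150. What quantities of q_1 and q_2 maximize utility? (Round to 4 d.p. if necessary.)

q_1* = 8.0178, q_2* = 2.1574

Set MRS = p_1/p_2: (2/q_1)/1 = p_1/p_2.
So q_1*(p_1,p_2) = 2·p_2/p_1, independent of income; and q_2* = (I − 2·p_2)/p_2.
At the given prices: q_1* = 2·36.08/9 = 8.0178, and q_2* = 2.1574.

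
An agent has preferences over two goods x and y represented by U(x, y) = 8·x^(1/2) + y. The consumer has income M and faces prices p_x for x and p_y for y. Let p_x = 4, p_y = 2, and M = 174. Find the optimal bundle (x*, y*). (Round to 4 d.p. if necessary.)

x* = 4, y* = 79

Plugging in: x* = (4·2/4)² = 4, y* = 79.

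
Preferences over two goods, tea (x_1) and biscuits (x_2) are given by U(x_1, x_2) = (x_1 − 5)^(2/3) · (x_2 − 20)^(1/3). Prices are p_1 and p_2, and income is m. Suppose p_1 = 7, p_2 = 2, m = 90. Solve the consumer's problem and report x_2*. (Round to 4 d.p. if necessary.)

x_2* = 22.5

Let x_1' = x_1−5, x_2' = x_2−20. MRS = 2·x_2'/x_1' = p_1/p_2.
After buying the subsistence bundle (5, 20), a share 2/3 of the remaining income goes to x_1: x_1* = 5 + 2/3·(m − 5p_1 − 20p_2)/p_1.
Discretionary income = 90 − 5·7 − 20·2 = 15; x_2* = 20 + 1/3·15/2 = 22.5.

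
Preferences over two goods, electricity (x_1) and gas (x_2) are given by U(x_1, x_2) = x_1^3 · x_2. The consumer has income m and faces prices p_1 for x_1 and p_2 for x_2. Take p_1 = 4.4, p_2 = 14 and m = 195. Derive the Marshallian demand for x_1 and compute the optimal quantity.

x_1* = 33.2386

At p_1=4.4, p_2=14, m=195: x_1* = 0.75·195/4.4 = 33.2386.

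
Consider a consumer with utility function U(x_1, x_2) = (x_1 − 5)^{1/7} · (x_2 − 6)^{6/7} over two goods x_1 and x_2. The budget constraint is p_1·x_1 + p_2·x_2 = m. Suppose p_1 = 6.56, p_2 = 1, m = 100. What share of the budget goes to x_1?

Let x_1' = x_1−5, x_2' = x_2−6. MRS = (1/6)·x_2'/x_1' = p_1/p_2.
After buying the subsistence bundle (5, 6), a share 1/7 of the remaining income goes to x_1: x_1* = 5 + 1/7·(m − 5p_1 − 6p_2)/p_1.
Discretionary income = 100 − 5·6.56 − 6·1 = 61.2; x_1* = 5 + 1/7·61.2/6.56 = 6.3328; x_2* = 6 + 6/7·61.2/1 = 58.4571.
Expenditure on x_1: 6.56·6.3328 = 41.5429; share = 0.4154.

share on x_1 = 0.4154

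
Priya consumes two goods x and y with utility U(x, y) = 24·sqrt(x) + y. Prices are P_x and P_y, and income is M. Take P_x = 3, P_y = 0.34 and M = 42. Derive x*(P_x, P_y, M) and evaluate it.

x* = 1.8496

Thus x* = (12·P_y/P_x)² — independent of M — with the rest of income spent on y.
Plugging in: x* = (12·0.34/3)² = 1.8496.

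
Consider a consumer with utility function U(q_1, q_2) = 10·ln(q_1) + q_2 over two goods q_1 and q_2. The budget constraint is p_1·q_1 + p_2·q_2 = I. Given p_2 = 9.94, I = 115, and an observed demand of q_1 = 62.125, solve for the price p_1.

p_1 = 1.6

MU_q_1 = 10/q_1, MU_q_2 = 1. Tangency: 10/q_1 = p_1/p_2.
So q_1*(p_1,p_2) = 10·p_2/p_1, independent of income; and q_2* = (I − 10·p_2)/p_2.
Set q_1* = 62.125 in the demand function and solve for p_1: p_1 = 1.6.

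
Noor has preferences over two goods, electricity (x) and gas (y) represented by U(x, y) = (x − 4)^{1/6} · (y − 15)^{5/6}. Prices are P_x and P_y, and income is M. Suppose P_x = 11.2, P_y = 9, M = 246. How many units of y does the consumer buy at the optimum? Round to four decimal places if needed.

y* = 21.1296

Let x' = x−4, y' = y−15. MRS = (1/5)·y'/x' = P_x/P_y.
Substituting into the budget: x* = 4 + 1/6·(M − 4·P_x − 15·P_y)/P_x, and y* = 15 + 5/6·(…)/P_y.
Discretionary income = 246 − 4·11.2 − 15·9 = 66.2; y* = 15 + 5/6·66.2/9 = 21.1296.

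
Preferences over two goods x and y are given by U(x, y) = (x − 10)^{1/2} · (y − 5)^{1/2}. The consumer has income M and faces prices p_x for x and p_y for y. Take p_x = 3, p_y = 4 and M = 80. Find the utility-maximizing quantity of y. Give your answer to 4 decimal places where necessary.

y* = 8.75

Substituting into the budget: x* = 10 + 0.5·(M − 10·p_x − 5·p_y)/p_x, and y* = 5 + 0.5·(…)/p_y.
Discretionary income = 80 − 10·3 − 5·4 = 30; y* = 5 + 0.5·30/4 = 8.75.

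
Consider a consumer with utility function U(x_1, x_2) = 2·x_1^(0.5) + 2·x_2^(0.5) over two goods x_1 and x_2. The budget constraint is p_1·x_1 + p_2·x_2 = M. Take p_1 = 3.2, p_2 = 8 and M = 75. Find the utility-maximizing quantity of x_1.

From the CES first-order condition, (x_2/x_1)^(0.5) = p_1/p_2.
Solve for the ratio: x_2/x_1 = [p_1/p_2]^(2).
With the ratio pinned down, the budget gives x_1* = M/(p_1 + p_2·(x_2/x_1)) and x_2* = (x_2/x_1)·x_1*.
Numerically x_2/x_1 = 0.16, so x_1* = 75/(3.2 + 8·0.16) = 16.7411.

x_1* = 16.7411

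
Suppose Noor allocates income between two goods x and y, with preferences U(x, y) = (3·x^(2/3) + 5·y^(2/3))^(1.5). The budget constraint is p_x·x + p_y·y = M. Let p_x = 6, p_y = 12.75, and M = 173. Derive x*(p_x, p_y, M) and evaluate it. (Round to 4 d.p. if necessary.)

MRS = MU_x/MU_y = (3/5)·(y/x)^(1/3). Set equal to p_x/p_y.
Solve for the ratio: y/x = [(5/3)·p_x/p_y]^(3).
Substitute y = (y/x)·x into the budget: x* = M/(p_x + p_y·(y/x)).
Numerically y/x = 0.482469, so x* = 173/(6 + 12.75·0.482469) = 14.2369.

x* = 14.2369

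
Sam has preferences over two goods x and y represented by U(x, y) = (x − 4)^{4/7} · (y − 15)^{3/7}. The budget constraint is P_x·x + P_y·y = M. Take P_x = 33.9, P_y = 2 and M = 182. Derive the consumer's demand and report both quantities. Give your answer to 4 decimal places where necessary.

This is Cobb-Douglas in (x−4, y−15): tangency gives 4/7·P_y·(y−15) = 3/7·P_x·(x−4).
After buying the subsistence bundle (4, 15), a share 4/7 of the remaining income goes to x: x* = 4 + 4/7·(M − 4P_x − 15P_y)/P_x.
Discretionary income = 182 − 4·33.9 − 15·2 = 16.4; x* = 4 + 4/7·16.4/33.9 = 4.2764; y* = 15 + 3/7·16.4/2 = 18.5143.

x* = 4.2764, y* = 18.5143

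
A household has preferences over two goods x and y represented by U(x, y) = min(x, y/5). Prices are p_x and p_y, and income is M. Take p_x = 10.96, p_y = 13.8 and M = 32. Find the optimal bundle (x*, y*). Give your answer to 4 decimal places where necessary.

x* = 0.4002, y* = 2.001

With perfect complements, no substitution: consume in ratio x:y = 1:5.
Budget: p_x·x + p_y·5·x = M, so (p_x + 5·p_y)·x = M.
Demand: x*(p_x,p_y,M) = M/(p_x + 5·p_y), y* = 5·M/(p_x + 5·p_y).
Here 10.96 + 5·13.8 = 79.96, giving x* = 0.4002 and y* = 2.001.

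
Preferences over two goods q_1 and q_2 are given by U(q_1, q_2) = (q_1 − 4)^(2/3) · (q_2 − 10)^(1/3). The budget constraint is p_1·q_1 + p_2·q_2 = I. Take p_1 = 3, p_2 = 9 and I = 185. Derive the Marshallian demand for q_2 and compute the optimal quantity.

Let q_1' = q_1−4, q_2' = q_2−10. MRS = 2·q_2'/q_1' = p_1/p_2.
After buying the subsistence bundle (4, 10), a share 2/3 of the remaining income goes to q_1: q_1* = 4 + 2/3·(I − 4p_1 − 10p_2)/p_1.
Discretionary income = 185 − 4·3 − 10·9 = 83; q_2* = 10 + 1/3·83/9 = 13.0741.

q_2* = 13.0741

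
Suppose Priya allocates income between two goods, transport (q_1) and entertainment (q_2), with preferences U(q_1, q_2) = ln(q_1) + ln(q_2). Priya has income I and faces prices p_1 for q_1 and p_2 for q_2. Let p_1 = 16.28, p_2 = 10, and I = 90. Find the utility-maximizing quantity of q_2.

q_2* = 4.5

Tangency: MRS = q_2/q_1 = p_1/p_2.
So p_2·q_2 = p_1·q_1; combined with the budget, a share 0.5 of income goes to q_1.
Demand: q_1*(p_1,p_2,I) = 0.5·I/p_1 and q_2* = 0.5·I/p_2.
At p_1=16.28, p_2=10, I=90: q_2* = 0.5·90/10 = 4.5.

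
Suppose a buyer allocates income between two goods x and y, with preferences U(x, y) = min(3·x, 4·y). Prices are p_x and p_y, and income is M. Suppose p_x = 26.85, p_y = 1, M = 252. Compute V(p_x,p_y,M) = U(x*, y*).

V = 27.3913

Leontief preferences: the optimum is at the kink where x/4 = y/3, i.e. y = (3/4)·x.
Budget: p_x·x + p_y·(3/4)·x = M, so (4·p_x + 3·p_y)·x = 4·M.
Demand: x*(p_x,p_y,M) = 4·M/(4·p_x + 3·p_y), y* = 3·M/(4·p_x + 3·p_y).
Here 4·26.85 + 3·1 = 110.4, giving x* = 9.1304 and y* = 6.8478.
Utility at the optimum: U(9.1304, 6.8478) = 27.3913.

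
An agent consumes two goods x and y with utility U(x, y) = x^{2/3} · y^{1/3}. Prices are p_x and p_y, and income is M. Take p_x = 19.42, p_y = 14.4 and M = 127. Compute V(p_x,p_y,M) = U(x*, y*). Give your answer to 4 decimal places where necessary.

V = 3.8231

At p_x=19.42, p_y=14.4, M=127: x* = 2/3·127/19.42 = 4.3598, y* = 2.9398.
Utility at the optimum: U(4.3598, 2.9398) = 3.8231.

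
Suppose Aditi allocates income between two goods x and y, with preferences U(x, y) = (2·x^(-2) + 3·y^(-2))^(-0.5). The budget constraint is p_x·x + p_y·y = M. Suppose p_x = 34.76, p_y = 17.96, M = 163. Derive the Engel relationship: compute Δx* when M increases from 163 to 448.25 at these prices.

MU_x ∝ 2·x^(-3), MU_y ∝ 3·y^(-3), so MRS = (2/3)·(y/x)^(3) = p_x/p_y.
Solve for the ratio: y/x = [(3/2)·p_x/p_y]^(1/3).
Substitute y = (y/x)·x into the budget: x* = M/(p_x + p_y·(y/x)).
Numerically y/x = 1.426554, so x* = 163/(34.76 + 17.96·1.426554) = 2.6995.
At M' = 448.25: x* = 7.4237. Change: 7.4237 − 2.6995 = 4.7242.

Δx* = 4.7242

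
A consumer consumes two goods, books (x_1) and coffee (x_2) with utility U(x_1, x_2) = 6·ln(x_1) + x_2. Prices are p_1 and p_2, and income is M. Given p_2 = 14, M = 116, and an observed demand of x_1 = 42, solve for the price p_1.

p_1 = 2

Set MRS = p_1/p_2: (6/x_1)/1 = p_1/p_2.
So x_1*(p_1,p_2) = 6·p_2/p_1, independent of income; and x_2* = (M − 6·p_2)/p_2.
Set x_1* = 42 in the demand function and solve for p_1: p_1 = 2.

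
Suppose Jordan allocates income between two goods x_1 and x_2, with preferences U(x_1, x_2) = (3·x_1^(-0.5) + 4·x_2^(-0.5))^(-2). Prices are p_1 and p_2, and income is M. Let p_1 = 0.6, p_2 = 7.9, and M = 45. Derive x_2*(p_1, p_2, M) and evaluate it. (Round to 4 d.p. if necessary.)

x_2* = 4.2207

MU_x_1 ∝ 3·x_1^(-1.5), MU_x_2 ∝ 4·x_2^(-1.5), so MRS = (3/4)·(x_2/x_1)^(1.5) = p_1/p_2.
Solve for the ratio: x_2/x_1 = [(4/3)·p_1/p_2]^(2/3).
With the ratio pinned down, the budget gives x_1* = M/(p_1 + p_2·(x_2/x_1)) and x_2* = (x_2/x_1)·x_1*.
Numerically x_2/x_1 = 0.217258, so x_1* = 45/(0.6 + 7.9·0.217258) = 19.4272 and x_2* = 0.217258·19.4272 = 4.2207.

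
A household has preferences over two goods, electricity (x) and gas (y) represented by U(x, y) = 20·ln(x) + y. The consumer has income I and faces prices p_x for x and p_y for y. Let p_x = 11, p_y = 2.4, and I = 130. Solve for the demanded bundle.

x* = 4.3636, y* = 34.1667

At the given prices: x* = 20·2.4/11 = 4.3636, and y* = 34.1667.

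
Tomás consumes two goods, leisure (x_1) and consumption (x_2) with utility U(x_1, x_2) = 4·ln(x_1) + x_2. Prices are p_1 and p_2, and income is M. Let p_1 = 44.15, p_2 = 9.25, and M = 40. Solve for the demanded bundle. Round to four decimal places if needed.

Set MRS = p_1/p_2: (4/x_1)/1 = p_1/p_2.
So x_1*(p_1,p_2) = 4·p_2/p_1, independent of income; and x_2* = (M − 4·p_2)/p_2.
At the given prices: x_1* = 4·9.25/44.15 = 0.8381, and x_2* = 0.3243.

x_1* = 0.8381, x_2* = 0.3243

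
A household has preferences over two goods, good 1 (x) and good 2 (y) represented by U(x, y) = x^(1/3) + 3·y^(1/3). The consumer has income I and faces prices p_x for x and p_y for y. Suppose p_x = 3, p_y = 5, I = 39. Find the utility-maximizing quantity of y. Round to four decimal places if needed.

MU_x ∝ x^(-2/3), MU_y ∝ 3·y^(-2/3), so MRS = (1/3)·(y/x)^(2/3) = p_x/p_y.
Solve for the ratio: y/x = [3·p_x/p_y]^(1.5).
Substitute y = (y/x)·x into the budget: x* = I/(p_x + p_y·(y/x)).
Numerically y/x = 2.414953, so x* = 39/(3 + 5·2.414953) = 2.5871 and y* = 2.414953·2.5871 = 6.2477.

y* = 6.2477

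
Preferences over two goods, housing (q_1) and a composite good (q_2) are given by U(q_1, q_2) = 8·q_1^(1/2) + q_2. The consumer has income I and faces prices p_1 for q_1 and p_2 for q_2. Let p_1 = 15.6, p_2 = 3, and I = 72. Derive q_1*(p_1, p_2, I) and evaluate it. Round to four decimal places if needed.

Thus q_1* = (4·p_2/p_1)² — independent of I — with the rest of income spent on q_2.
Plugging in: q_1* = (4·3/15.6)² = 0.5917.

q_1* = 0.5917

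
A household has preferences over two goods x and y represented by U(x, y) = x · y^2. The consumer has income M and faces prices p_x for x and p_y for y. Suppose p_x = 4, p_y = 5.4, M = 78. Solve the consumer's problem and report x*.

x* = 6.5

Tangency: MRS = (1/2)·y/x = p_x/p_y.
So p_y·y = 2·p_x·x; combined with the budget, a share 1/3 of income goes to x.
Demand: x*(p_x,p_y,M) = 1/3·M/p_x and y* = 2/3·M/p_y.
At p_x=4, p_y=5.4, M=78: x* = 1/3·78/4 = 6.5.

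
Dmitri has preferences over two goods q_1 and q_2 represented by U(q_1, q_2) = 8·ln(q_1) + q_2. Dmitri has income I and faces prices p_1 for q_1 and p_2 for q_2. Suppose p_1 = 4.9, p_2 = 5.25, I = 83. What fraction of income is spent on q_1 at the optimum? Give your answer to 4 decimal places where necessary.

share on q_1 = 0.506

MU_q_1 = 8/q_1, MU_q_2 = 1. Tangency: 8/q_1 = p_1/p_2.
So q_1*(p_1,p_2) = 8·p_2/p_1, independent of income; and q_2* = (I − 8·p_2)/p_2.
At the given prices: q_1* = 8·5.25/4.9 = 8.5714, and q_2* = 7.8095.
Expenditure on q_1: 4.9·8.5714 = 42; share = 0.506.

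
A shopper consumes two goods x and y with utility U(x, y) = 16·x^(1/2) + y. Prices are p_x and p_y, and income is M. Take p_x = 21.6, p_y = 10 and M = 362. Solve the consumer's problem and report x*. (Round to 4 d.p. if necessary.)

Thus x* = (8·p_y/p_x)² — independent of M — with the rest of income spent on y.
Plugging in: x* = (8·10/21.6)² = 13.7174.

x* = 13.7174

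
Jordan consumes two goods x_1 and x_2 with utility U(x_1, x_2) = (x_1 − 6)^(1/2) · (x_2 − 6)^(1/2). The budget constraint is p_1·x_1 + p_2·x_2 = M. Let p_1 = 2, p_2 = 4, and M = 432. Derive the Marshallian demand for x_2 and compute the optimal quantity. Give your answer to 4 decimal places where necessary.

Let x_1' = x_1−6, x_2' = x_2−6. MRS = x_2'/x_1' = p_1/p_2.
Substituting into the budget: x_1* = 6 + 0.5·(M − 6·p_1 − 6·p_2)/p_1, and x_2* = 6 + 0.5·(…)/p_2.
Discretionary income = 432 − 6·2 − 6·4 = 396; x_2* = 6 + 0.5·396/4 = 55.5.

x_2* = 55.5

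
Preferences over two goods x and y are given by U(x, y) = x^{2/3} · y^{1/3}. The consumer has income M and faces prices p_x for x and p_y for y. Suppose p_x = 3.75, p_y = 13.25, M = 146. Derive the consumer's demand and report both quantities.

x* = 25.9556, y* = 3.673

Tangency: MRS = 2·y/x = p_x/p_y.
So 2/3·p_y·y = 1/3·p_x·x; combined with the budget, a share 2/3 of income goes to x.
Demand: x*(p_x,p_y,M) = 2/3·M/p_x and y* = 1/3·M/p_y.
At p_x=3.75, p_y=13.25, M=146: x* = 2/3·146/3.75 = 25.9556, y* = 3.673.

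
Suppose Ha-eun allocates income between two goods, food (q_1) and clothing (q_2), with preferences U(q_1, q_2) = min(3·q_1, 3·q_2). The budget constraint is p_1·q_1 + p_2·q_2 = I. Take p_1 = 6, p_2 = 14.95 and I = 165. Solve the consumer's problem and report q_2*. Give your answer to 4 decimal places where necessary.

q_2* = 7.8759

With perfect complements, no substitution: consume in ratio q_1:q_2 = 3:3.
Budget: p_1·q_1 + p_2·q_1 = I, so (3·p_1 + 3·p_2)·q_1 = 3·I.
Demand: q_1*(p_1,p_2,I) = 3·I/(3·p_1 + 3·p_2), q_2* = 3·I/(3·p_1 + 3·p_2).
Here 3·6 + 3·14.95 = 62.85, giving q_2* = 7.8759.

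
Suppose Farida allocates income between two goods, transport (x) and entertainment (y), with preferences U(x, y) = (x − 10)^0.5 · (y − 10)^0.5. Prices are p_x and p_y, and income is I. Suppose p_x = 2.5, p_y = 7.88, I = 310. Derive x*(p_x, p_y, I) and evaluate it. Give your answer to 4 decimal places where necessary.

This is Cobb-Douglas in (x−10, y−10): tangency gives 0.5·p_y·(y−10) = 0.5·p_x·(x−10).
After buying the subsistence bundle (10, 10), a share 0.5 of the remaining income goes to x: x* = 10 + 0.5·(I − 10p_x − 10p_y)/p_x.
Discretionary income = 310 − 10·2.5 − 10·7.88 = 206.2; x* = 10 + 0.5·206.2/2.5 = 51.24.

x* = 51.24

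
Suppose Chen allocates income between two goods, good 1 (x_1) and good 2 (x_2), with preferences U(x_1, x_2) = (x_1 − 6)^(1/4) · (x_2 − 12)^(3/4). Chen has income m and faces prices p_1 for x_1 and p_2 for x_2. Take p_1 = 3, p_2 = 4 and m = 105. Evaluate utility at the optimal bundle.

MRS = (1/3)·(x_2−12)/(x_1−6). Tangency with p_1/p_2 gives x_2−12 = 3·(p_1/p_2)·(x_1−6).
After buying the subsistence bundle (6, 12), a share 0.25 of the remaining income goes to x_1: x_1* = 6 + 0.25·(m − 6p_1 − 12p_2)/p_1.
Discretionary income = 105 − 6·3 − 12·4 = 39; x_1* = 6 + 0.25·39/3 = 9.25; x_2* = 12 + 0.75·39/4 = 19.3125.
Utility at the optimum: U(9.25, 19.3125) = 5.9706.

V = 5.9706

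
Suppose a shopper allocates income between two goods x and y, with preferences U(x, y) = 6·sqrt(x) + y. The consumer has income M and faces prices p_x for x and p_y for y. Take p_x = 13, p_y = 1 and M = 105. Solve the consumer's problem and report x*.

x* = 0.0533

Set MRS = p_x/p_y: 3·x^(−1/2) = p_x/p_y.
Thus x* = (3·p_y/p_x)² — independent of M — with the rest of income spent on y.
Plugging in: x* = (3·1/13)² = 0.0533.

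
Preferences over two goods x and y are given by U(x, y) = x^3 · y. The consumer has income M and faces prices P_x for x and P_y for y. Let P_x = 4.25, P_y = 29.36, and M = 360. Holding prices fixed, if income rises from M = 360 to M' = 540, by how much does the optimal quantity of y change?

The MRS is 3·y/x. Set MRS = P_x/P_y.
Rearranging, P_y·y = (1/3)·P_x·x. Substituting into the budget gives P_x·x·(1 + (1/3)) = M.
Demand: x*(P_x,P_y,M) = 0.75·M/P_x and y* = 0.25·M/P_y.
At P_x=4.25, P_y=29.36, M=360: y* = 0.25·360/29.36 = 3.0654.
At M' = 540: y* = 4.5981. Change: 4.5981 − 3.0654 = 1.5327.

Δy* = 1.5327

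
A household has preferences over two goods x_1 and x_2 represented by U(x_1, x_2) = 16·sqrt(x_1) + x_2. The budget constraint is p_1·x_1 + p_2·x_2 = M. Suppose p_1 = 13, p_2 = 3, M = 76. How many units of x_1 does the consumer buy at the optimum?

MU_x_1 = 8/√x_1, MU_x_2 = 1. Tangency: 8/√x_1 = p_1/p_2.
Thus x_1* = (8·p_2/p_1)² — independent of M — with the rest of income spent on x_2.
Plugging in: x_1* = (8·3/13)² = 3.4083.

x_1* = 3.4083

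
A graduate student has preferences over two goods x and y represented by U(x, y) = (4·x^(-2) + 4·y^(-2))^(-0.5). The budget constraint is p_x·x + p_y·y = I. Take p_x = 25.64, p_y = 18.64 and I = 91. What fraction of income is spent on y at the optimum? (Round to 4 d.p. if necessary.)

MRS = MU_x/MU_y = (y/x)^(3). Set equal to p_x/p_y.
Solve for the ratio: y/x = [p_x/p_y]^(1/3).
With the ratio pinned down, the budget gives x* = I/(p_x + p_y·(y/x)) and y* = (y/x)·x*.
Numerically y/x = 1.112135, so x* = 91/(25.64 + 18.64·1.112135) = 1.9625 and y* = 1.112135·1.9625 = 2.1825.
Expenditure on y: 18.64·2.1825 = 40.6823; share = 0.4471.

share on y = 0.4471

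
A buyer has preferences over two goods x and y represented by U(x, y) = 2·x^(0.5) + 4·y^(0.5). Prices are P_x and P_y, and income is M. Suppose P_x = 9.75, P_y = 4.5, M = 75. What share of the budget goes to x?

MRS = MU_x/MU_y = (1/2)·(y/x)^(0.5). Set equal to P_x/P_y.
Hence y/x = (2·P_x/P_y)^(1/(0.5)), i.e. raised to the 2 power.
With the ratio pinned down, the budget gives x* = M/(P_x + P_y·(y/x)) and y* = (y/x)·x*.
Numerically y/x = 18.777778, so x* = 75/(9.75 + 4.5·18.777778) = 0.7958 and y* = 18.777778·0.7958 = 14.9425.
Expenditure on x: 9.75·0.7958 = 7.7586; share = 0.1034.

share on x = 0.1034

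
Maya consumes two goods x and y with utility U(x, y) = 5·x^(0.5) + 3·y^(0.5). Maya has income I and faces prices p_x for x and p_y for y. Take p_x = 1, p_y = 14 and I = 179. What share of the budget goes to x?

From the CES first-order condition, (5/3)·(y/x)^(0.5) = p_x/p_y.
Hence y/x = ((3/5)·p_x/p_y)^(1/(0.5)), i.e. raised to the 2 power.
Substitute y = (y/x)·x into the budget: x* = I/(p_x + p_y·(y/x)).
Numerically y/x = 0.001837, so x* = 179/(1 + 14·0.001837) = 174.5125 and y* = 0.001837·174.5125 = 0.3205.
Expenditure on x: 1·174.5125 = 174.5125; share = 0.9749.

share on x = 0.9749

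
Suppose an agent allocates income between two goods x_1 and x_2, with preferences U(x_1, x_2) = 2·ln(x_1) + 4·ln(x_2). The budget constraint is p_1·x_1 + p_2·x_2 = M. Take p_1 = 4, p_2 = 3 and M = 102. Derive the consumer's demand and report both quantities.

The MRS is (1/2)·x_2/x_1. Set MRS = p_1/p_2.
Rearranging, p_2·x_2 = 2·p_1·x_1. Substituting into the budget gives p_1·x_1·(1 + 2) = M.
Demand: x_1*(p_1,p_2,M) = 1/3·M/p_1 and x_2* = 2/3·M/p_2.
At p_1=4, p_2=3, M=102: x_1* = 1/3·102/4 = 8.5, x_2* = 22.6667.

x_1* = 8.5, x_2* = 22.6667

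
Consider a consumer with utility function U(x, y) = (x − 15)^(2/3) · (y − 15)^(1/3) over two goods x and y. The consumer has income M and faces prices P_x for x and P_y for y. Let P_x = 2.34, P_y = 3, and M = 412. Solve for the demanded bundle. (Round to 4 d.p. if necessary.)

x* = 109.5584, y* = 51.8778

This is Cobb-Douglas in (x−15, y−15): tangency gives 2/3·P_y·(y−15) = 1/3·P_x·(x−15).
After buying the subsistence bundle (15, 15), a share 2/3 of the remaining income goes to x: x* = 15 + 2/3·(M − 15P_x − 15P_y)/P_x.
Discretionary income = 412 − 15·2.34 − 15·3 = 331.9; x* = 15 + 2/3·331.9/2.34 = 109.5584; y* = 15 + 1/3·331.9/3 = 51.8778.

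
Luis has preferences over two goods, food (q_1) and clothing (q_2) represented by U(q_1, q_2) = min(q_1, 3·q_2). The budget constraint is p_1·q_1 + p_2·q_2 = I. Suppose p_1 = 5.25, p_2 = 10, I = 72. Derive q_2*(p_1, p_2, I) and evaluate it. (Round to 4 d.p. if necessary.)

With perfect complements, no substitution: consume in ratio q_1:q_2 = 3:1.
Budget: p_1·q_1 + p_2·(1/3)·q_1 = I, so (3·p_1 + p_2)·q_1 = 3·I.
Demand: q_1*(p_1,p_2,I) = 3·I/(3·p_1 + p_2), q_2* = I/(3·p_1 + p_2).
Here 3·5.25 + 10 = 25.75, giving q_2* = 2.7961.

q_2* = 2.7961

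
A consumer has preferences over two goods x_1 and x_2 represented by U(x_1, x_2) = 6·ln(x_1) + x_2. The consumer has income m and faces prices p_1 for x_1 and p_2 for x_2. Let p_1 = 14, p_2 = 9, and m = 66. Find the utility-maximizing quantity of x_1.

Set MRS = p_1/p_2: (6/x_1)/1 = p_1/p_2.
So x_1*(p_1,p_2) = 6·p_2/p_1, independent of income; and x_2* = (m − 6·p_2)/p_2.
At the given prices: x_1* = 6·9/14 = 3.8571.

x_1* = 3.8571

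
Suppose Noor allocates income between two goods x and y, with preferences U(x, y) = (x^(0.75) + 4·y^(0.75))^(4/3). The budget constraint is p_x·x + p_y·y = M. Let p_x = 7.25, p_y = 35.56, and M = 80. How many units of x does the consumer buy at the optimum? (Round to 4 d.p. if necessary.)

Substitute y = (y/x)·x into the budget: x* = M/(p_x + p_y·(y/x)).
Numerically y/x = 0.442329, so x* = 80/(7.25 + 35.56·0.442329) = 3.4814.

x* = 3.4814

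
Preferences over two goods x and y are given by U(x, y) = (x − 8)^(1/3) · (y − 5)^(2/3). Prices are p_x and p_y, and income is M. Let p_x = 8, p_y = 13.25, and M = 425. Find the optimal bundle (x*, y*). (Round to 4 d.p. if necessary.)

Substituting into the budget: x* = 8 + 1/3·(M − 8·p_x − 5·p_y)/p_x, and y* = 5 + 2/3·(…)/p_y.
Discretionary income = 425 − 8·8 − 5·13.25 = 294.75; x* = 8 + 1/3·294.75/8 = 20.2812; y* = 5 + 2/3·294.75/13.25 = 19.8302.

x* = 20.2812, y* = 19.8302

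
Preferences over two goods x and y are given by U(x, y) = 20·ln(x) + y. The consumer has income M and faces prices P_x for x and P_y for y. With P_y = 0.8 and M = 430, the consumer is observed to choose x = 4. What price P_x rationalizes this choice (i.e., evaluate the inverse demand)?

Set MRS = P_x/P_y: (20/x)/1 = P_x/P_y.
So x*(P_x,P_y) = 20·P_y/P_x, independent of income; and y* = (M − 20·P_y)/P_y.
Set x* = 4 in the demand function and solve for P_x: P_x = 4.

P_x = 4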